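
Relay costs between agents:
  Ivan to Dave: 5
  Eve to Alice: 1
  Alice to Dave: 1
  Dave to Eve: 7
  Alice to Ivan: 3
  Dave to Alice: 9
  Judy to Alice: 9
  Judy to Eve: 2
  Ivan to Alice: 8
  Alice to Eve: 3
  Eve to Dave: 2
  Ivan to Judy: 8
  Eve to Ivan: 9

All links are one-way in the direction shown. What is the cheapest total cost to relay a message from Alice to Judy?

11

Candidate routes:
Alice -> Dave -> Eve -> Ivan -> Judy: 1 + 7 + 9 + 8 = 25
Alice -> Eve -> Ivan -> Judy: 3 + 9 + 8 = 20
Alice -> Ivan -> Judy: 3 + 8 = 11
The minimum is 11.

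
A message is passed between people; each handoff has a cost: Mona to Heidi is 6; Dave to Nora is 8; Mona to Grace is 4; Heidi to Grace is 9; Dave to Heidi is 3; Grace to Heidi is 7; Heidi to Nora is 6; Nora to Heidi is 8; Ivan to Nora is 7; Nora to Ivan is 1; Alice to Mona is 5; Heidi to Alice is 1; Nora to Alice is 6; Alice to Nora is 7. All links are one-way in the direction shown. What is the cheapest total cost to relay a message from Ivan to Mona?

Paths from Ivan to Mona:
Ivan -> Nora -> Alice -> Mona: 7 + 6 + 5 = 18
Ivan -> Nora -> Heidi -> Alice -> Mona: 7 + 8 + 1 + 5 = 21
Shortest: 18.

18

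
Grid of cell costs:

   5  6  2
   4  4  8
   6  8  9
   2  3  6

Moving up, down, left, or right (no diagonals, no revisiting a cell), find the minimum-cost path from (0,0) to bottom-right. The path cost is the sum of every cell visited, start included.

26

One optimal route is (0,0) → (1,0) → (2,0) → (3,0) → (3,1) → (3,2).
Its cost is 5 + 4 + 6 + 2 + 3 + 6 = 26.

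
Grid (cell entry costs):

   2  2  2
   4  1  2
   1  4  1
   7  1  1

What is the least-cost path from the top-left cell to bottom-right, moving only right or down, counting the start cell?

9

Take (0,0) → (0,1) → (1,1) → (1,2) → (2,2) → (3,2) for a total of 2 + 2 + 1 + 2 + 1 + 1 = 9.
For comparison, the top-then-right route costs 10.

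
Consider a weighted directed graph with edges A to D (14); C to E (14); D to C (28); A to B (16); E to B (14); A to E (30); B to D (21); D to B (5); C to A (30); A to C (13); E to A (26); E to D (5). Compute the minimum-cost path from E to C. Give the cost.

33

Some routes from E to C:
E → D → C: 5 + 28 = 33
E → A → C: 26 + 13 = 39
E → B → D → C: 14 + 21 + 28 = 63
E → A → D → C: 26 + 14 + 28 = 68
The minimum is 33.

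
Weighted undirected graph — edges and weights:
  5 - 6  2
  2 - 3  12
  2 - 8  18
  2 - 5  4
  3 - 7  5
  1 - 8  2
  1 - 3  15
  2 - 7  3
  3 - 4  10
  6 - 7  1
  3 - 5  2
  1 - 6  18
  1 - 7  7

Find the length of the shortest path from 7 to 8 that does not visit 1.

21

A few of the 7→8 routes:
7 → 6 → 5 → 2 → 8: 1 + 2 + 4 + 18 = 25
7 → 3 → 5 → 2 → 8: 5 + 2 + 4 + 18 = 29
7 → 6 → 5 → 3 → 2 → 8: 1 + 2 + 2 + 12 + 18 = 35
7 → 2 → 8: 3 + 18 = 21
Best route has total 21.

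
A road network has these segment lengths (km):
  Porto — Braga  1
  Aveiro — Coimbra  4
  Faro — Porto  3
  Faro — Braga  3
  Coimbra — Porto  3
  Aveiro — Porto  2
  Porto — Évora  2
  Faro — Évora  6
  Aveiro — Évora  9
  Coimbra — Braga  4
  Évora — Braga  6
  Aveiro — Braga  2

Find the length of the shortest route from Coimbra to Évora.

5

Some routes from Coimbra to Évora:
Coimbra-Aveiro-Porto-Évora: 4 + 2 + 2 = 8
Coimbra-Braga-Porto-Évora: 4 + 1 + 2 = 7
Coimbra-Porto-Évora: 3 + 2 = 5
The minimum is 5 km.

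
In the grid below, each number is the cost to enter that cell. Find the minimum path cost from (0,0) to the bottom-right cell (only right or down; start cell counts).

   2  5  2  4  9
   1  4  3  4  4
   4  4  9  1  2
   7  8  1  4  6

Path [0,0] -> [1,0] -> [1,1] -> [1,2] -> [1,3] -> [2,3] -> [2,4] -> [3,4]: 2 + 1 + 4 + 3 + 4 + 1 + 2 + 6 = 23.

23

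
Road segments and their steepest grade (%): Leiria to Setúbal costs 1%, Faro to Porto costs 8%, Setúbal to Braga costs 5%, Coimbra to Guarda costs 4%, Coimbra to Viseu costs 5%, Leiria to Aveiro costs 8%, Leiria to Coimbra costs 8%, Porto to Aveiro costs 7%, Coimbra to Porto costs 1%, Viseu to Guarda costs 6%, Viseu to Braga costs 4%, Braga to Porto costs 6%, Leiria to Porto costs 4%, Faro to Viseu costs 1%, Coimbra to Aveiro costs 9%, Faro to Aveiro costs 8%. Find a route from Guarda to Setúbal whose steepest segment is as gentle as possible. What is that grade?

4

A few of the Guarda→Setúbal routes:
Guarda -> Coimbra -> Viseu -> Braga -> Setúbal: max(4, 5, 4, 5) = 5
Guarda -> Coimbra -> Porto -> Leiria -> Setúbal: max(4, 1, 4, 1) = 4
Guarda -> Viseu -> Braga -> Porto -> Leiria -> Setúbal: max(6, 4, 6, 4, 1) = 6
Smallest bottleneck: 4%.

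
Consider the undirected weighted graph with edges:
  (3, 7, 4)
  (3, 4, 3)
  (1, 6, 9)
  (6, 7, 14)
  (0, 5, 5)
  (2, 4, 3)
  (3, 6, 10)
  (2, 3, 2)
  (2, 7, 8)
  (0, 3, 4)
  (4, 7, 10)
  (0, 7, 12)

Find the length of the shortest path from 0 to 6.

Comparing a few candidate routes:
0→7→3→6: 12 + 4 + 10 = 26
0→3→7→6: 4 + 4 + 14 = 22
0→3→6: 4 + 10 = 14
0→3→2→7→6: 4 + 2 + 8 + 14 = 28
0→7→6: 12 + 14 = 26
Best route has total 14.

14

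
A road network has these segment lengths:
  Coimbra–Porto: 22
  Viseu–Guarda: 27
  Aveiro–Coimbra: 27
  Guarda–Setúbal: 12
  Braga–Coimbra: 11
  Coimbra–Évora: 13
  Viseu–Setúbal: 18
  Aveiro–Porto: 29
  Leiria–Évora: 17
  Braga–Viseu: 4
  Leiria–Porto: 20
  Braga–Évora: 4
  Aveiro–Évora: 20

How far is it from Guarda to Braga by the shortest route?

Candidate routes:
Guarda -> Setúbal -> Viseu -> Braga: 12 + 18 + 4 = 34
Guarda -> Viseu -> Braga: 27 + 4 = 31
Best route has total 31.

31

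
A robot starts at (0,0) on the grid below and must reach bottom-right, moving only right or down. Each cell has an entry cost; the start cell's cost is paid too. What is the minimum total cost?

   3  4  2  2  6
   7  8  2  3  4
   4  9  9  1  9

Best path: [0,0] [0,1] [0,2] [0,3] [1,3] [2,3] [2,4]
Cost: 3 + 4 + 2 + 2 + 3 + 1 + 9 = 24

24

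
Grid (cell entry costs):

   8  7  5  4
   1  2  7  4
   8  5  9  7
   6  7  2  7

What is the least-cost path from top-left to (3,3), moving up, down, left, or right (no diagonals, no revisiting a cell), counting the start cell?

Cheapest: (0,0)→(1,0)→(1,1)→(2,1)→(3,1)→(3,2)→(3,3)
  8 + 1 + 2 + 5 + 7 + 2 + 7 = 32

32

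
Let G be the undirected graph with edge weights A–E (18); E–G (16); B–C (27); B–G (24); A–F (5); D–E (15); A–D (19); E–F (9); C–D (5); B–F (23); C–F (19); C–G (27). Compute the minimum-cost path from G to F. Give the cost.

25

Comparing a few candidate routes:
G-C-F: 27 + 19 = 46
G-E-F: 16 + 9 = 25
G-E-D-A-F: 16 + 15 + 19 + 5 = 55
G-E-A-F: 16 + 18 + 5 = 39
G-B-F: 24 + 23 = 47
Best route has total 25.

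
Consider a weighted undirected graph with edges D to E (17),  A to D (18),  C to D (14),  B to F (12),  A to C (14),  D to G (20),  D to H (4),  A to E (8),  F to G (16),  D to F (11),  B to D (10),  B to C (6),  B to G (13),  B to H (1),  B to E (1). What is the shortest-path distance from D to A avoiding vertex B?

Paths from D to A avoiding B:
D→C→A: 14 + 14 = 28
D→E→A: 17 + 8 = 25
D→A: 18
Shortest: 18.

18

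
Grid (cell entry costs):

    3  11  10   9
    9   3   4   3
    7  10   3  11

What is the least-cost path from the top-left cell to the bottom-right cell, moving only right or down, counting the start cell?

33

One optimal route is [0,0] [1,0] [1,1] [1,2] [1,3] [2,3].
Its cost is 3 + 9 + 3 + 4 + 3 + 11 = 33.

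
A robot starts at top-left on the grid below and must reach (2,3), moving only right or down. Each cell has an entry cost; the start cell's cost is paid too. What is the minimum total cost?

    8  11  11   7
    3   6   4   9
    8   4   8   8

37

Cheapest: r0c0 r1c0 r1c1 r1c2 r2c2 r2c3
  8 + 3 + 6 + 4 + 8 + 8 = 37
For comparison, the top-then-right route costs 54.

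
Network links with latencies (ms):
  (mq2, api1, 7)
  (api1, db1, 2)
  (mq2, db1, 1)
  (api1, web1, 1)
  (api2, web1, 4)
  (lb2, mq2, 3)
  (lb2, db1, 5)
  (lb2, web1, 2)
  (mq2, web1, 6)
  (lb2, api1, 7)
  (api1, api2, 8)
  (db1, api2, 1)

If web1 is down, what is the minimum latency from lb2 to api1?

Comparing a few candidate routes:
lb2-mq2-api1: 3 + 7 = 10
lb2-db1-api1: 5 + 2 = 7
lb2-db1-mq2-api1: 5 + 1 + 7 = 13
lb2-api1: 7
lb2-mq2-db1-api1: 3 + 1 + 2 = 6
The minimum is 6 ms.

6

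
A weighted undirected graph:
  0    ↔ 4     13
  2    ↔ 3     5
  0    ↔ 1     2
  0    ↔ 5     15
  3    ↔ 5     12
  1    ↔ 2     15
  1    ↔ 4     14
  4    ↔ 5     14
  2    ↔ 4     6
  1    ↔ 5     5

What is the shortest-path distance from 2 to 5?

17

A few of the 2→5 routes:
2-1-0-5: 15 + 2 + 15 = 32
2-4-0-1-5: 6 + 13 + 2 + 5 = 26
2-1-5: 15 + 5 = 20
2-3-5: 5 + 12 = 17
2-4-5: 6 + 14 = 20
2-4-1-5: 6 + 14 + 5 = 25
The minimum is 17.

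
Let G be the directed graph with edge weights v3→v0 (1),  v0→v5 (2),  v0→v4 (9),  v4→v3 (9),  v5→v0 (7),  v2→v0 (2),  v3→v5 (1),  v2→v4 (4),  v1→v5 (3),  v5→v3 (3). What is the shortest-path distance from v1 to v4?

16

Routes from v1 to v4:
v1-v5-v3-v0-v4: 3 + 3 + 1 + 9 = 16
v1-v5-v0-v4: 3 + 7 + 9 = 19
Best route has total 16.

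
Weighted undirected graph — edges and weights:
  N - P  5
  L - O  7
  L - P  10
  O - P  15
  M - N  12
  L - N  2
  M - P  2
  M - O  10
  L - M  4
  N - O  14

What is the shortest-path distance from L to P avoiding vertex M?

Paths from L to P avoiding M:
L - N - P: 2 + 5 = 7
L - P: 10
L - O - N - P: 7 + 14 + 5 = 26
L - O - P: 7 + 15 = 22
L - N - O - P: 2 + 14 + 15 = 31
Best route has total 7.

7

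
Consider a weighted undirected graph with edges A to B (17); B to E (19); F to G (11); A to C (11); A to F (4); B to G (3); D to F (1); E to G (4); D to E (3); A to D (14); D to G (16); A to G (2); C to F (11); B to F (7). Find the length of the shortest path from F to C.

Some routes from F to C:
F -> B -> G -> A -> C: 7 + 3 + 2 + 11 = 23
F -> G -> A -> C: 11 + 2 + 11 = 24
F -> C: 11
F -> A -> C: 4 + 11 = 15
F -> D -> E -> G -> A -> C: 1 + 3 + 4 + 2 + 11 = 21
Shortest: 11.

11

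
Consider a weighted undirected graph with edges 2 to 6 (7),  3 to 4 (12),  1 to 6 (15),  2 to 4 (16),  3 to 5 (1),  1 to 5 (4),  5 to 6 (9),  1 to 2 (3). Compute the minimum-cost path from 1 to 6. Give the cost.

10

Candidate routes:
1→6: 15
1→2→4→3→5→6: 3 + 16 + 12 + 1 + 9 = 41
1→5→6: 4 + 9 = 13
1→5→3→4→2→6: 4 + 1 + 12 + 16 + 7 = 40
1→2→6: 3 + 7 = 10
Shortest: 10.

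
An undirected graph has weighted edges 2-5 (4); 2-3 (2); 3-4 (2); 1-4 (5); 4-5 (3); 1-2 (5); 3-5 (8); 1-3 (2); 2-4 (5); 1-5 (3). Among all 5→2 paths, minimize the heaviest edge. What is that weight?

Some routes from 5 to 2:
5→4→1→2: max(3, 5, 5) = 5
5→4→3→2: max(3, 2, 2) = 3
5→2: max(4) = 4
5→1→3→2: max(3, 2, 2) = 3
The minimum achievable maximum is 3.

3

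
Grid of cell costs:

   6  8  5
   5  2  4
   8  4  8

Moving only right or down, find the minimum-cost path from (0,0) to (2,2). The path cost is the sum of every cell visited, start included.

25

Best path: (0,0) → (1,0) → (1,1) → (1,2) → (2,2)
Cost: 6 + 5 + 2 + 4 + 8 = 25
For comparison, the top-then-right route costs 31.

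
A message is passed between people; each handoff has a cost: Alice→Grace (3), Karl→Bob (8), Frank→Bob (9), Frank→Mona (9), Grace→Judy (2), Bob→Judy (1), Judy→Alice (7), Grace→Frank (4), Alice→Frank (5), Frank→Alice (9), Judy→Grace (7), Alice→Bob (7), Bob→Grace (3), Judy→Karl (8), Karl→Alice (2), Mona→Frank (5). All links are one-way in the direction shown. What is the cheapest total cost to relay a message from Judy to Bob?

14

Checking several routes:
Judy-Karl-Alice-Bob: 8 + 2 + 7 = 17
Judy-Alice-Bob: 7 + 7 = 14
Judy-Grace-Frank-Bob: 7 + 4 + 9 = 20
Judy-Karl-Bob: 8 + 8 = 16
Best route has total 14.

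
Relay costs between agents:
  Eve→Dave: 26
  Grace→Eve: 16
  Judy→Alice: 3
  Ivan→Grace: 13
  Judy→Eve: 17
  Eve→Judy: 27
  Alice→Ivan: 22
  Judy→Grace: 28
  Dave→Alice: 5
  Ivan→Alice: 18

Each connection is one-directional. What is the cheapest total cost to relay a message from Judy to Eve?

Candidate routes:
Judy → Grace → Eve: 28 + 16 = 44
Judy → Eve: 17
Judy → Alice → Ivan → Grace → Eve: 3 + 22 + 13 + 16 = 54
The minimum is 17.

17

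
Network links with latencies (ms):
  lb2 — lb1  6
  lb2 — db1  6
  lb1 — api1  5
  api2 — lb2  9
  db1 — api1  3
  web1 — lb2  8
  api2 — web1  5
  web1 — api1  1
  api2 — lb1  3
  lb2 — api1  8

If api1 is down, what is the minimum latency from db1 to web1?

14

Paths from db1 to web1 avoiding api1:
db1 -> lb2 -> web1: 6 + 8 = 14
db1 -> lb2 -> api2 -> web1: 6 + 9 + 5 = 20
db1 -> lb2 -> lb1 -> api2 -> web1: 6 + 6 + 3 + 5 = 20
Best route has total 14 ms.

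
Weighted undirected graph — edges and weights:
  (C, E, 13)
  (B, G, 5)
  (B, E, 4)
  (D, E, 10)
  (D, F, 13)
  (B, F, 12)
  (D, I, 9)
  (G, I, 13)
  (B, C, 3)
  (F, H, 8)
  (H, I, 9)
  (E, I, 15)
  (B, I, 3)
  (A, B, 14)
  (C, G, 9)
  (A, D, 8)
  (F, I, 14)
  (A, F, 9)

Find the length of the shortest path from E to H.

Checking several routes:
E-D-I-H: 10 + 9 + 9 = 28
E-B-F-H: 4 + 12 + 8 = 24
E-C-B-I-H: 13 + 3 + 3 + 9 = 28
E-B-I-H: 4 + 3 + 9 = 16
E-B-I-F-H: 4 + 3 + 14 + 8 = 29
E-I-H: 15 + 9 = 24
Best route has total 16.

16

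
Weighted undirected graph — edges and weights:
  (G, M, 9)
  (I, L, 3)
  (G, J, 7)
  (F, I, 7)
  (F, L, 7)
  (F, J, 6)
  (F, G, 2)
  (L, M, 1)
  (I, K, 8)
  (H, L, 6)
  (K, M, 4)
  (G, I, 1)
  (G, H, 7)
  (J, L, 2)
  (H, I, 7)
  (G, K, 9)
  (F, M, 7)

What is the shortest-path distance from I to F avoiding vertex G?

7

Checking several routes:
I -> L -> J -> F: 3 + 2 + 6 = 11
I -> F: 7
I -> L -> M -> F: 3 + 1 + 7 = 11
I -> K -> M -> F: 8 + 4 + 7 = 19
I -> L -> F: 3 + 7 = 10
I -> K -> M -> L -> F: 8 + 4 + 1 + 7 = 20
Best route has total 7.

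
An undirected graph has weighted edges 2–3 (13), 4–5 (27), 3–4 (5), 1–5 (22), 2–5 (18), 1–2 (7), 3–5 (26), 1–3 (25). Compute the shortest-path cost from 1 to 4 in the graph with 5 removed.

25

Candidate routes:
1-3-4: 25 + 5 = 30
1-2-3-4: 7 + 13 + 5 = 25
Shortest: 25.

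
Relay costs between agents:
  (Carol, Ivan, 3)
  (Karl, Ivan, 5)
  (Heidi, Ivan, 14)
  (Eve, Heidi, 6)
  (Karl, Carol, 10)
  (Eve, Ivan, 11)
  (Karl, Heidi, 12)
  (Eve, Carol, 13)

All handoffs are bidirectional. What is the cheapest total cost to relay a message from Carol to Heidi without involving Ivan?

19

Routes from Carol to Heidi avoiding Ivan:
Carol -> Karl -> Heidi: 10 + 12 = 22
Carol -> Eve -> Heidi: 13 + 6 = 19
Best route has total 19.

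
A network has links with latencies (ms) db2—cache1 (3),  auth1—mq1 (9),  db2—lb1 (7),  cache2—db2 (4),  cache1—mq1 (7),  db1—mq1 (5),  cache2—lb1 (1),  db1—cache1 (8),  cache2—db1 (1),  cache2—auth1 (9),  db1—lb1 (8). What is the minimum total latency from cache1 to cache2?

Checking several routes:
cache1-db2-cache2: 3 + 4 = 7
cache1-db1-cache2: 8 + 1 = 9
cache1-db2-lb1-cache2: 3 + 7 + 1 = 11
cache1-db1-lb1-cache2: 8 + 8 + 1 = 17
cache1-mq1-db1-cache2: 7 + 5 + 1 = 13
The minimum is 7 ms.

7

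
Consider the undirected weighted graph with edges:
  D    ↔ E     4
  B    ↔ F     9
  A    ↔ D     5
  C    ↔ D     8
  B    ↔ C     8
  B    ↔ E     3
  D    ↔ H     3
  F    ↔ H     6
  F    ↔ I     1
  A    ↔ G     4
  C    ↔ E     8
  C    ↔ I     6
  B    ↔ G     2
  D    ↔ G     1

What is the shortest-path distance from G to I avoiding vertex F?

15

A few of the G→I routes:
G - B - E - C - I: 2 + 3 + 8 + 6 = 19
G - D - C - I: 1 + 8 + 6 = 15
G - B - C - I: 2 + 8 + 6 = 16
G - D - E - C - I: 1 + 4 + 8 + 6 = 19
Shortest: 15.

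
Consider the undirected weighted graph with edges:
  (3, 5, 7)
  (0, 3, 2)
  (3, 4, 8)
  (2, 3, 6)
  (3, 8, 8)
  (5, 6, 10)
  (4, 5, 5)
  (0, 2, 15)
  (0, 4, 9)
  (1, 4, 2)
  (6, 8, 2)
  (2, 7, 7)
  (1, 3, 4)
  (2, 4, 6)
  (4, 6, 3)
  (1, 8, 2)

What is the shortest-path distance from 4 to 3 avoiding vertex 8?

Some routes from 4 to 3 avoiding 8:
4 -> 1 -> 3: 2 + 4 = 6
4 -> 3: 8
4 -> 5 -> 3: 5 + 7 = 12
4 -> 2 -> 3: 6 + 6 = 12
4 -> 0 -> 3: 9 + 2 = 11
The minimum is 6.

6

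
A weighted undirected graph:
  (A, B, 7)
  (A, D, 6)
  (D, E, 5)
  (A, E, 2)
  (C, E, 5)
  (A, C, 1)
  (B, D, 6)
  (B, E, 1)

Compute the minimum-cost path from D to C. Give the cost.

A few of the D→C routes:
D -> E -> A -> C: 5 + 2 + 1 = 8
D -> B -> E -> A -> C: 6 + 1 + 2 + 1 = 10
D -> A -> C: 6 + 1 = 7
Best route has total 7.

7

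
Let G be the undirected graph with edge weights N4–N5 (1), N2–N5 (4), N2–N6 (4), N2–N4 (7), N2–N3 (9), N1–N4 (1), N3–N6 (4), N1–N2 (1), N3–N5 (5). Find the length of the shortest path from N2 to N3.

Candidate routes:
N2 -> N5 -> N3: 4 + 5 = 9
N2 -> N4 -> N5 -> N3: 7 + 1 + 5 = 13
N2 -> N1 -> N4 -> N5 -> N3: 1 + 1 + 1 + 5 = 8
N2 -> N6 -> N3: 4 + 4 = 8
N2 -> N3: 9
Shortest: 8.

8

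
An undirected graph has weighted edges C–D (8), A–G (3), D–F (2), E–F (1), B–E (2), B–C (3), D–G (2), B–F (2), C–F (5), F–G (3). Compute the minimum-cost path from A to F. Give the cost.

6

Candidate routes:
A - G - D - C - B - F: 3 + 2 + 8 + 3 + 2 = 18
A - G - D - C - B - E - F: 3 + 2 + 8 + 3 + 2 + 1 = 19
A - G - D - C - F: 3 + 2 + 8 + 5 = 18
A - G - F: 3 + 3 = 6
A - G - D - F: 3 + 2 + 2 = 7
The minimum is 6.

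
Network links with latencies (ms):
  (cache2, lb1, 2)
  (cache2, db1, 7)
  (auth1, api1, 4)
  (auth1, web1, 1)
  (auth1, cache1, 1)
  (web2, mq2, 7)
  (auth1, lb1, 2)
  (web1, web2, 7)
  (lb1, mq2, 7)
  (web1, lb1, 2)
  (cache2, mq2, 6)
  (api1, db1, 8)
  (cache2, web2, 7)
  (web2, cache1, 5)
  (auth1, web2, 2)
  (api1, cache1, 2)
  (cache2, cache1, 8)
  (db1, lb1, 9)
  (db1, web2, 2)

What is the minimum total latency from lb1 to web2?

4

Checking several routes:
lb1 -> auth1 -> web2: 2 + 2 = 4
lb1 -> auth1 -> cache1 -> web2: 2 + 1 + 5 = 8
lb1 -> web1 -> auth1 -> web2: 2 + 1 + 2 = 5
Best route has total 4 ms.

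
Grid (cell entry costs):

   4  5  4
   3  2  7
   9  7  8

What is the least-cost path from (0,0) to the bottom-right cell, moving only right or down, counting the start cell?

Best path: (0,0) → (1,0) → (1,1) → (1,2) → (2,2)
Cost: 4 + 3 + 2 + 7 + 8 = 24
For comparison, the top-then-right route costs 28.

24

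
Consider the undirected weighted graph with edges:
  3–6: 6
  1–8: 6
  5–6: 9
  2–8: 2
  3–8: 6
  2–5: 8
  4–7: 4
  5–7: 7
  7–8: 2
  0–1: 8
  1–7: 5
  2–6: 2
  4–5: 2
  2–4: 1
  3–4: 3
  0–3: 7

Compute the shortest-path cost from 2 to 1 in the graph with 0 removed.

8

Comparing a few candidate routes:
2 - 8 - 1: 2 + 6 = 8
2 - 4 - 7 - 1: 1 + 4 + 5 = 10
2 - 8 - 7 - 1: 2 + 2 + 5 = 9
Best route has total 8.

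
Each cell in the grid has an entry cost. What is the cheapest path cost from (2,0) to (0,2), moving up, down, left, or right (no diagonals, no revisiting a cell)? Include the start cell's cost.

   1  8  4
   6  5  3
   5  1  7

Path [2,0] → [2,1] → [1,1] → [1,2] → [0,2]: 5 + 1 + 5 + 3 + 4 = 18.

18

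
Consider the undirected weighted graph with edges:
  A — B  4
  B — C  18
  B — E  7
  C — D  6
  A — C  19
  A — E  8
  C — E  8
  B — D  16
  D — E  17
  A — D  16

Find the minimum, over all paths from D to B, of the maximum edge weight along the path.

Checking several routes:
D-B: max(16) = 16
D-C-E-A-B: max(6, 8, 8, 4) = 8
D-A-E-B: max(16, 8, 7) = 16
D-C-E-B: max(6, 8, 7) = 8
Best route has worst link 8.

8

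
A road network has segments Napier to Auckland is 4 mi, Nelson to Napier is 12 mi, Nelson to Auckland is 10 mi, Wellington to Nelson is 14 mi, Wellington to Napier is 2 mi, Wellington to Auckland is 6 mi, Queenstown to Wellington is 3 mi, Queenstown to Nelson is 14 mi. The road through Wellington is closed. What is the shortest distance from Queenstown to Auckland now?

24

Routes from Queenstown to Auckland avoiding Wellington:
Queenstown→Nelson→Auckland: 14 + 10 = 24
Queenstown→Nelson→Napier→Auckland: 14 + 12 + 4 = 30
Shortest: 24 mi.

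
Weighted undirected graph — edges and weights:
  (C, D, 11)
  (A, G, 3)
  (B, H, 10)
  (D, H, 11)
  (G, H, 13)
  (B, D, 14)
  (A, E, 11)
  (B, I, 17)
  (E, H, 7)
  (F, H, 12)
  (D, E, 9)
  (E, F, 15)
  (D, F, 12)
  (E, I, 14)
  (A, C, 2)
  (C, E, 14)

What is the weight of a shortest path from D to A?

13

Comparing a few candidate routes:
D-C-A: 11 + 2 = 13
D-E-C-A: 9 + 14 + 2 = 25
D-E-A: 9 + 11 = 20
The minimum is 13.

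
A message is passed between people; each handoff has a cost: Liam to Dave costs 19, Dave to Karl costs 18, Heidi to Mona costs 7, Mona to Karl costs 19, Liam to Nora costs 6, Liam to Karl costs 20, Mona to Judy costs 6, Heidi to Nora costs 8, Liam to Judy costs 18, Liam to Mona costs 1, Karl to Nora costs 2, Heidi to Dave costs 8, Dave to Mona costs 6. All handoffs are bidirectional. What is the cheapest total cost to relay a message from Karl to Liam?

8

Some routes from Karl to Liam:
Karl-Liam: 20
Karl-Nora-Liam: 2 + 6 = 8
Karl-Nora-Heidi-Mona-Liam: 2 + 8 + 7 + 1 = 18
Karl-Mona-Liam: 19 + 1 = 20
Best route has total 8.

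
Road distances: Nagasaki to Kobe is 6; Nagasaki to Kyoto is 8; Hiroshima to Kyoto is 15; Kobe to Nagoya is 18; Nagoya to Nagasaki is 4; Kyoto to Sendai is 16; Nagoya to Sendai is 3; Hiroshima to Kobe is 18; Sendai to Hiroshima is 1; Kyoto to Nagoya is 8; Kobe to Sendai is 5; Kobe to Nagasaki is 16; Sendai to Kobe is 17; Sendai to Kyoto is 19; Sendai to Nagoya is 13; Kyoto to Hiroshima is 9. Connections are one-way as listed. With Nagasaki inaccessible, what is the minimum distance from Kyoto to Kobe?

Paths from Kyoto to Kobe avoiding Nagasaki:
Kyoto -> Sendai -> Hiroshima -> Kobe: 16 + 1 + 18 = 35
Kyoto -> Hiroshima -> Kobe: 9 + 18 = 27
Kyoto -> Nagoya -> Sendai -> Hiroshima -> Kobe: 8 + 3 + 1 + 18 = 30
Kyoto -> Nagoya -> Sendai -> Kobe: 8 + 3 + 17 = 28
Kyoto -> Sendai -> Kobe: 16 + 17 = 33
The minimum is 27.

27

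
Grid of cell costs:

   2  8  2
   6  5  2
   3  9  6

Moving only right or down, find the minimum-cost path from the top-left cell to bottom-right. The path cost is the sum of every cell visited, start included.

20

Path [0,0] → [0,1] → [0,2] → [1,2] → [2,2]: 2 + 8 + 2 + 2 + 6 = 20.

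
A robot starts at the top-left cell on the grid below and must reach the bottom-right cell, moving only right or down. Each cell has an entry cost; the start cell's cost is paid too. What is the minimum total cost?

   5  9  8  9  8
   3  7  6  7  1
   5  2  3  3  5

Cheapest: r0c0→r1c0→r2c0→r2c1→r2c2→r2c3→r2c4
  5 + 3 + 5 + 2 + 3 + 3 + 5 = 26

26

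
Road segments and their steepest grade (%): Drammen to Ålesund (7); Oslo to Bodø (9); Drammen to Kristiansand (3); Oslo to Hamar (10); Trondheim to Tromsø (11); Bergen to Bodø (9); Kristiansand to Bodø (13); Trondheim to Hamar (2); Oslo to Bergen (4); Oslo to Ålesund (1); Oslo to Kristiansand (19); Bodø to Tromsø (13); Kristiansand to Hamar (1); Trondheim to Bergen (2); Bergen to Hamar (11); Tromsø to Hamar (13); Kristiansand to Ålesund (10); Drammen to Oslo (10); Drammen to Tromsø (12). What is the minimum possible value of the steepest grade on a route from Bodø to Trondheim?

Checking several routes:
Bodø-Oslo-Hamar-Trondheim: max(9, 10, 2) = 10
Bodø-Bergen-Oslo-Ålesund-Drammen-Kristiansand-Hamar-Trondheim: max(9, 4, 1, 7, 3, 1, 2) = 9
Bodø-Oslo-Ålesund-Drammen-Kristiansand-Hamar-Trondheim: max(9, 1, 7, 3, 1, 2) = 9
Bodø-Bergen-Trondheim: max(9, 2) = 9
Bodø-Oslo-Bergen-Trondheim: max(9, 4, 2) = 9
Best route has worst link 9%.

9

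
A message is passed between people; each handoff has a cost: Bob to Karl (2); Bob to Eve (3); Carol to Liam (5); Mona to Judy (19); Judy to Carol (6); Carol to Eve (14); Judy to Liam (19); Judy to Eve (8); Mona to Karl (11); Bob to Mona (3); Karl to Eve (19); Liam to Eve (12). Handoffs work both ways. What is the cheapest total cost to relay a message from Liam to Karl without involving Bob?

31

Some routes from Liam to Karl avoiding Bob:
Liam → Eve → Karl: 12 + 19 = 31
Liam → Carol → Judy → Eve → Karl: 5 + 6 + 8 + 19 = 38
Liam → Carol → Eve → Karl: 5 + 14 + 19 = 38
Shortest: 31.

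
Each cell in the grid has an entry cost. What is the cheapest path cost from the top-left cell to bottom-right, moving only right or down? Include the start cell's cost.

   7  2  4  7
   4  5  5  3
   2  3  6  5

Take (0,0) -> (0,1) -> (0,2) -> (1,2) -> (1,3) -> (2,3) for a total of 7 + 2 + 4 + 5 + 3 + 5 = 26.

26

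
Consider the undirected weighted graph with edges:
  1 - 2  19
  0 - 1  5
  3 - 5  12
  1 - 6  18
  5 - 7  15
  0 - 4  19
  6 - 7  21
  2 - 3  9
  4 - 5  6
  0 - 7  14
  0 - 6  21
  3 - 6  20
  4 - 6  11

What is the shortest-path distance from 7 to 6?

A few of the 7→6 routes:
7 → 0 → 1 → 6: 14 + 5 + 18 = 37
7 → 0 → 6: 14 + 21 = 35
7 → 5 → 4 → 6: 15 + 6 + 11 = 32
7 → 5 → 3 → 6: 15 + 12 + 20 = 47
7 → 6: 21
7 → 0 → 4 → 6: 14 + 19 + 11 = 44
Shortest: 21.

21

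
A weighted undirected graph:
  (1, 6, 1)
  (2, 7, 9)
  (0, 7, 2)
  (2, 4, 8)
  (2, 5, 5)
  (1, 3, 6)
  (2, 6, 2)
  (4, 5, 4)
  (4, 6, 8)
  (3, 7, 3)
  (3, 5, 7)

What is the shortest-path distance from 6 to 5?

7

Comparing a few candidate routes:
6 -> 4 -> 5: 8 + 4 = 12
6 -> 1 -> 3 -> 5: 1 + 6 + 7 = 14
6 -> 2 -> 5: 2 + 5 = 7
6 -> 2 -> 4 -> 5: 2 + 8 + 4 = 14
Shortest: 7.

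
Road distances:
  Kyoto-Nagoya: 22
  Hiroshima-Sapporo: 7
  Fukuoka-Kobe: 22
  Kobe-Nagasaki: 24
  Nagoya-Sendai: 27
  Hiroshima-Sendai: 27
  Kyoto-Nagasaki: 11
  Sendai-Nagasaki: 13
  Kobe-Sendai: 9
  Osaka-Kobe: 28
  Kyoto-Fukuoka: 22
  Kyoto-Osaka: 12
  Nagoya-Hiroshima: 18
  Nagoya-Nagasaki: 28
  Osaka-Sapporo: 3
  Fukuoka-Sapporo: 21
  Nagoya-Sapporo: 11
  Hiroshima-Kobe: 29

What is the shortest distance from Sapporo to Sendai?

34

A few of the Sapporo→Sendai routes:
Sapporo→Osaka→Kyoto→Nagasaki→Sendai: 3 + 12 + 11 + 13 = 39
Sapporo→Nagoya→Sendai: 11 + 27 = 38
Sapporo→Hiroshima→Sendai: 7 + 27 = 34
Shortest: 34.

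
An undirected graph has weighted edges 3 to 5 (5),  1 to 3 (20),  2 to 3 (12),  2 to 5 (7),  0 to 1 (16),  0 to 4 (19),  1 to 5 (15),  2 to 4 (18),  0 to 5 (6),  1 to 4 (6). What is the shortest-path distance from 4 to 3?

A few of the 4→3 routes:
4-1-5-3: 6 + 15 + 5 = 26
4-1-3: 6 + 20 = 26
4-2-3: 18 + 12 = 30
Best route has total 26.

26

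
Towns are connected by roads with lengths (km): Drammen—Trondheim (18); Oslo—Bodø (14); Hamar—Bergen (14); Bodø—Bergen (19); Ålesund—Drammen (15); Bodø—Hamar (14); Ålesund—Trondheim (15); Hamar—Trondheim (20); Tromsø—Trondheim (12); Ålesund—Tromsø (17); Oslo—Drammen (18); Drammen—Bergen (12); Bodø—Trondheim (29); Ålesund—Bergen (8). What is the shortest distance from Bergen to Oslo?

Comparing a few candidate routes:
Bergen - Ålesund - Trondheim - Drammen - Oslo: 8 + 15 + 18 + 18 = 59
Bergen - Hamar - Bodø - Oslo: 14 + 14 + 14 = 42
Bergen - Ålesund - Drammen - Oslo: 8 + 15 + 18 = 41
Bergen - Drammen - Oslo: 12 + 18 = 30
Bergen - Bodø - Oslo: 19 + 14 = 33
Shortest: 30 km.

30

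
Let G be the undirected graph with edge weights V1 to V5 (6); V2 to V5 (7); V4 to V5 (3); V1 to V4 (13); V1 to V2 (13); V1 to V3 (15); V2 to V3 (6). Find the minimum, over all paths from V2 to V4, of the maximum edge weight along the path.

7

Routes from V2 to V4:
V2 -> V3 -> V1 -> V4: max(6, 15, 13) = 15
V2 -> V1 -> V5 -> V4: max(13, 6, 3) = 13
V2 -> V5 -> V1 -> V4: max(7, 6, 13) = 13
V2 -> V5 -> V4: max(7, 3) = 7
V2 -> V3 -> V1 -> V5 -> V4: max(6, 15, 6, 3) = 15
V2 -> V1 -> V4: max(13, 13) = 13
Smallest bottleneck: 7.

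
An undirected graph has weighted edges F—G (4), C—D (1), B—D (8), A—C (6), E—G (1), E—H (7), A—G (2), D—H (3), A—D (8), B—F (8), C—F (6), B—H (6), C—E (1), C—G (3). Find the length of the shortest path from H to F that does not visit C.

12

Some routes from H to F avoiding C:
H -> B -> D -> A -> G -> F: 6 + 8 + 8 + 2 + 4 = 28
H -> B -> F: 6 + 8 = 14
H -> E -> G -> F: 7 + 1 + 4 = 12
H -> D -> A -> G -> F: 3 + 8 + 2 + 4 = 17
H -> D -> B -> F: 3 + 8 + 8 = 19
Shortest: 12.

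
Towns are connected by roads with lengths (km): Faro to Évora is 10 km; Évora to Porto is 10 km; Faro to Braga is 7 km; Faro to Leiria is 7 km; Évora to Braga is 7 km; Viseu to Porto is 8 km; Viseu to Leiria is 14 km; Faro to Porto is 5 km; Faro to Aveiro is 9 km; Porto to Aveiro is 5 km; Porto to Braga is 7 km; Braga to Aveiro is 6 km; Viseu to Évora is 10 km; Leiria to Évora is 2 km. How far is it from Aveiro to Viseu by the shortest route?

13

Checking several routes:
Aveiro → Braga → Faro → Porto → Viseu: 6 + 7 + 5 + 8 = 26
Aveiro → Porto → Viseu: 5 + 8 = 13
Aveiro → Faro → Porto → Viseu: 9 + 5 + 8 = 22
Aveiro → Braga → Porto → Viseu: 6 + 7 + 8 = 21
Aveiro → Braga → Évora → Viseu: 6 + 7 + 10 = 23
Aveiro → Porto → Évora → Viseu: 5 + 10 + 10 = 25
The minimum is 13 km.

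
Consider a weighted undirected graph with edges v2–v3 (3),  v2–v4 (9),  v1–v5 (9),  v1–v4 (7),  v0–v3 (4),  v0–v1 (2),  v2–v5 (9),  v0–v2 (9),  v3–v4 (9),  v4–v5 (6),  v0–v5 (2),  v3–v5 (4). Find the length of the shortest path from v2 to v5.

7

Checking several routes:
v2-v3-v0-v5: 3 + 4 + 2 = 9
v2-v3-v5: 3 + 4 = 7
v2-v5: 9
The minimum is 7.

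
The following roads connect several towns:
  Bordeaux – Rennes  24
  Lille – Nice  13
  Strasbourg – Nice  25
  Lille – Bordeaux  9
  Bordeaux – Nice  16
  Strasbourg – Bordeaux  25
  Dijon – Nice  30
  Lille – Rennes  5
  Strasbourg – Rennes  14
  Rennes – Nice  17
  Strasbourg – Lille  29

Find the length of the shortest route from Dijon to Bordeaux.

Some routes from Dijon to Bordeaux:
Dijon → Nice → Bordeaux: 30 + 16 = 46
Dijon → Nice → Strasbourg → Bordeaux: 30 + 25 + 25 = 80
Dijon → Nice → Rennes → Bordeaux: 30 + 17 + 24 = 71
Dijon → Nice → Lille → Bordeaux: 30 + 13 + 9 = 52
Dijon → Nice → Rennes → Lille → Bordeaux: 30 + 17 + 5 + 9 = 61
Dijon → Nice → Lille → Rennes → Bordeaux: 30 + 13 + 5 + 24 = 72
Best route has total 46.

46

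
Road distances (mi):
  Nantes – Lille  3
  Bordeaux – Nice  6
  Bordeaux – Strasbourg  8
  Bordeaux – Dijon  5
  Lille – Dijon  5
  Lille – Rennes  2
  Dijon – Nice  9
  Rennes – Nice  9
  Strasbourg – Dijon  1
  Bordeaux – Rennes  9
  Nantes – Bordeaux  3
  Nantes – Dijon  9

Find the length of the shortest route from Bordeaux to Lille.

Comparing a few candidate routes:
Bordeaux → Rennes → Lille: 9 + 2 = 11
Bordeaux → Strasbourg → Dijon → Lille: 8 + 1 + 5 = 14
Bordeaux → Dijon → Nantes → Lille: 5 + 9 + 3 = 17
Bordeaux → Nantes → Lille: 3 + 3 = 6
Bordeaux → Dijon → Lille: 5 + 5 = 10
The minimum is 6 mi.

6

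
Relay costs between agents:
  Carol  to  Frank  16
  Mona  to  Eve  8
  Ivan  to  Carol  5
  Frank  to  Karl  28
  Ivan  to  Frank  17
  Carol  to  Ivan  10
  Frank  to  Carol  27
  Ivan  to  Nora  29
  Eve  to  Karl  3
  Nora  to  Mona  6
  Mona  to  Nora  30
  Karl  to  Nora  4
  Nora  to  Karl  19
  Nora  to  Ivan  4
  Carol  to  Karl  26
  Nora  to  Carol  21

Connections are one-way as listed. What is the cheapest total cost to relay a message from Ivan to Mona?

Candidate routes:
Ivan -> Carol -> Frank -> Karl -> Nora -> Mona: 5 + 16 + 28 + 4 + 6 = 59
Ivan -> Frank -> Carol -> Karl -> Nora -> Mona: 17 + 27 + 26 + 4 + 6 = 80
Ivan -> Frank -> Karl -> Nora -> Mona: 17 + 28 + 4 + 6 = 55
Ivan -> Nora -> Mona: 29 + 6 = 35
Ivan -> Carol -> Karl -> Nora -> Mona: 5 + 26 + 4 + 6 = 41
The minimum is 35.

35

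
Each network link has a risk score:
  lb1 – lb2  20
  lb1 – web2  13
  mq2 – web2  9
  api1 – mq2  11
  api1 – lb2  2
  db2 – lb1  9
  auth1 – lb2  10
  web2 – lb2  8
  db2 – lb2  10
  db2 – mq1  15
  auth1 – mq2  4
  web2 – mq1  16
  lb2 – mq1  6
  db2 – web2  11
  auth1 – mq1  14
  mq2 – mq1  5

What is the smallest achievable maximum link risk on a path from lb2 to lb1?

10

Comparing a few candidate routes:
lb2 - web2 - db2 - lb1: max(8, 11, 9) = 11
lb2 - api1 - mq2 - web2 - db2 - lb1: max(2, 11, 9, 11, 9) = 11
lb2 - db2 - lb1: max(10, 9) = 10
Best route has worst link 10.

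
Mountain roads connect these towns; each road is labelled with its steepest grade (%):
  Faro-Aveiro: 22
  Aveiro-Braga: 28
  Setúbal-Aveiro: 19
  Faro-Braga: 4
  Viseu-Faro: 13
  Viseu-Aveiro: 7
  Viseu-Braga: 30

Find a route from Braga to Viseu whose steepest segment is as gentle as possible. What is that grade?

13

Routes from Braga to Viseu:
Braga → Viseu: max(30) = 30
Braga → Aveiro → Viseu: max(28, 7) = 28
Braga → Faro → Aveiro → Viseu: max(4, 22, 7) = 22
Braga → Faro → Viseu: max(4, 13) = 13
Braga → Aveiro → Faro → Viseu: max(28, 22, 13) = 28
Best route has worst link 13%.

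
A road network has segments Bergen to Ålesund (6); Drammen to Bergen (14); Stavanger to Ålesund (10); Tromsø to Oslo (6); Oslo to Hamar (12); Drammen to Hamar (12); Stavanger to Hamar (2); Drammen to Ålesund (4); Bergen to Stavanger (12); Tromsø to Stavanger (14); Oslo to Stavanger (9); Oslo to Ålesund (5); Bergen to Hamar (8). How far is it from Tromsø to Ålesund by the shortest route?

Comparing a few candidate routes:
Tromsø → Oslo → Ålesund: 6 + 5 = 11
Tromsø → Oslo → Stavanger → Ålesund: 6 + 9 + 10 = 25
Tromsø → Stavanger → Ålesund: 14 + 10 = 24
Best route has total 11 km.

11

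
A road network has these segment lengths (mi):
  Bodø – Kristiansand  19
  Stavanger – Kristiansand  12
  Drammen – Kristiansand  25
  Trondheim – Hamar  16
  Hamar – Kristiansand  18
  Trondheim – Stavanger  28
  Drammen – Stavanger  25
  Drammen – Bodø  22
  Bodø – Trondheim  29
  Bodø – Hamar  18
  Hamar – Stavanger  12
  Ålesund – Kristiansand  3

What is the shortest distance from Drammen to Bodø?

Comparing a few candidate routes:
Drammen → Kristiansand → Bodø: 25 + 19 = 44
Drammen → Stavanger → Hamar → Bodø: 25 + 12 + 18 = 55
Drammen → Bodø: 22
Best route has total 22 mi.

22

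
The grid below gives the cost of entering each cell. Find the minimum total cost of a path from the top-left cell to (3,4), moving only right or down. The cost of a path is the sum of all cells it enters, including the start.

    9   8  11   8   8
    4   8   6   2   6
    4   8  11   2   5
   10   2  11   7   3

Cheapest: r0c0 -> r1c0 -> r1c1 -> r1c2 -> r1c3 -> r2c3 -> r2c4 -> r3c4
  9 + 4 + 8 + 6 + 2 + 2 + 5 + 3 = 39
For comparison, the top-then-right route costs 58.

39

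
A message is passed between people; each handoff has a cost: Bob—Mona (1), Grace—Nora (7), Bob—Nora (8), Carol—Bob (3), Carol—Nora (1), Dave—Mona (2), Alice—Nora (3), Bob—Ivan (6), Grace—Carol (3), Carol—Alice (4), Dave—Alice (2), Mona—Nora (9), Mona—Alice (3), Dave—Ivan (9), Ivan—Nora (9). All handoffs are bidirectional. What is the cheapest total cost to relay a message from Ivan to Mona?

Checking several routes:
Ivan→Nora→Alice→Mona: 9 + 3 + 3 = 15
Ivan→Nora→Alice→Dave→Mona: 9 + 3 + 2 + 2 = 16
Ivan→Dave→Alice→Mona: 9 + 2 + 3 = 14
Ivan→Dave→Mona: 9 + 2 = 11
Ivan→Nora→Carol→Bob→Mona: 9 + 1 + 3 + 1 = 14
Ivan→Bob→Mona: 6 + 1 = 7
The minimum is 7.

7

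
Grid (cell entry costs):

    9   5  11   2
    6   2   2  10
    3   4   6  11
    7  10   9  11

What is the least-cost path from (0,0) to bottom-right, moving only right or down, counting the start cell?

Best path: [0,0] → [0,1] → [1,1] → [1,2] → [2,2] → [3,2] → [3,3]
Cost: 9 + 5 + 2 + 2 + 6 + 9 + 11 = 44
For comparison, the top-then-right route costs 59.

44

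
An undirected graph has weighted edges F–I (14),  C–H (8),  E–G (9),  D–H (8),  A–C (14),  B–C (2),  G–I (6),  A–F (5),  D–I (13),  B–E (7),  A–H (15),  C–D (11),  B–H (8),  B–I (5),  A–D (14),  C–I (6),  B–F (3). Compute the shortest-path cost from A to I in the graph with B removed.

19

Checking several routes:
A → D → I: 14 + 13 = 27
A → F → I: 5 + 14 = 19
A → C → I: 14 + 6 = 20
The minimum is 19.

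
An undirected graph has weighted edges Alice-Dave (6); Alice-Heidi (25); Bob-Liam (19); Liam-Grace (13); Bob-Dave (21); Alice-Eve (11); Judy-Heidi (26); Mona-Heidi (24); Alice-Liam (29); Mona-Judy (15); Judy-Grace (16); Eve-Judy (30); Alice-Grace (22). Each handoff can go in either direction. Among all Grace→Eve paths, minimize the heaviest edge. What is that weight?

Comparing a few candidate routes:
Grace→Alice→Eve: max(22, 11) = 22
Grace→Liam→Bob→Dave→Alice→Eve: max(13, 19, 21, 6, 11) = 21
Grace→Judy→Mona→Heidi→Alice→Eve: max(16, 15, 24, 25, 11) = 25
Grace→Liam→Bob→Dave→Alice→Heidi→Judy→Eve: max(13, 19, 21, 6, 25, 26, 30) = 30
Grace→Judy→Heidi→Alice→Eve: max(16, 26, 25, 11) = 26
Grace→Liam→Alice→Eve: max(13, 29, 11) = 29
The minimum achievable maximum is 21.

21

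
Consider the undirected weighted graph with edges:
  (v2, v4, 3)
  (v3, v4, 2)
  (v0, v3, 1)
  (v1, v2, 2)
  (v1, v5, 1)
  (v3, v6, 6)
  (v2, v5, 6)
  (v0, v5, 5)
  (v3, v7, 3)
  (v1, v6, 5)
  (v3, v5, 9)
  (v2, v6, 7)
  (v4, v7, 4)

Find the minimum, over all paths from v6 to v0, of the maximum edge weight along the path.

Some routes from v6 to v0:
v6→v1→v2→v4→v7→v3→v0: max(5, 2, 3, 4, 3, 1) = 5
v6→v1→v2→v5→v0: max(5, 2, 6, 5) = 6
v6→v1→v2→v4→v3→v0: max(5, 2, 3, 2, 1) = 5
v6→v1→v5→v0: max(5, 1, 5) = 5
The minimum achievable maximum is 5.

5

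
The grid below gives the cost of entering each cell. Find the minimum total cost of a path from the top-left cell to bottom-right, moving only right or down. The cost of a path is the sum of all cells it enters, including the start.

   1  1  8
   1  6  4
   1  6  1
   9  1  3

One optimal route is (0,0) -> (1,0) -> (2,0) -> (2,1) -> (2,2) -> (3,2).
Its cost is 1 + 1 + 1 + 6 + 1 + 3 = 13.
(Top row then right column would cost 18.)

13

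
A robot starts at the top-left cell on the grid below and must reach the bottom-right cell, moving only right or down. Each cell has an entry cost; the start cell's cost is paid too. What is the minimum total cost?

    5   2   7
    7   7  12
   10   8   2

Take (0,0) (0,1) (1,1) (2,1) (2,2) for a total of 5 + 2 + 7 + 8 + 2 = 24.
(Top row then right column would cost 28.)

24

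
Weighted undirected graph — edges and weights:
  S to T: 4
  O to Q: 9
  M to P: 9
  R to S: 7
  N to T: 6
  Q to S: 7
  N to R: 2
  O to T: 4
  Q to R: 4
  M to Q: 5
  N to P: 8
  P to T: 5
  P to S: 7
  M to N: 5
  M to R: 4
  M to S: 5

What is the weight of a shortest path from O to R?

12

A few of the O→R routes:
O -> T -> N -> R: 4 + 6 + 2 = 12
O -> T -> S -> M -> R: 4 + 4 + 5 + 4 = 17
O -> T -> S -> R: 4 + 4 + 7 = 15
O -> Q -> M -> R: 9 + 5 + 4 = 18
O -> T -> P -> N -> R: 4 + 5 + 8 + 2 = 19
O -> Q -> R: 9 + 4 = 13
Best route has total 12.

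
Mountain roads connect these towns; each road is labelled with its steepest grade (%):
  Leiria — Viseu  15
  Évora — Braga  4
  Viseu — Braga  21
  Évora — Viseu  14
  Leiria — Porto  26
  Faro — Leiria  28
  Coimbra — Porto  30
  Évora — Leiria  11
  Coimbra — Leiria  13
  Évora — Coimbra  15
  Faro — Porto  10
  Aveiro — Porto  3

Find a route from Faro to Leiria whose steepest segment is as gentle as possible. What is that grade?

26

Comparing a few candidate routes:
Faro - Porto - Coimbra - Leiria: max(10, 30, 13) = 30
Faro - Porto - Coimbra - Évora - Leiria: max(10, 30, 15, 11) = 30
Faro - Porto - Coimbra - Évora - Braga - Viseu - Leiria: max(10, 30, 15, 4, 21, 15) = 30
Faro - Porto - Leiria: max(10, 26) = 26
Faro - Leiria: max(28) = 28
The minimum achievable maximum is 26%.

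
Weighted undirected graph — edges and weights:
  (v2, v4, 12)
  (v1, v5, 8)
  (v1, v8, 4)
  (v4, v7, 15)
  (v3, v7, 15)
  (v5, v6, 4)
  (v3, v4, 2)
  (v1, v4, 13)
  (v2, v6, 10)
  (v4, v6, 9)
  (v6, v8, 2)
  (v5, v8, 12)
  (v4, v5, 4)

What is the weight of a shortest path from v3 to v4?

Routes from v3 to v4:
v3→v7→v4: 15 + 15 = 30
v3→v4: 2
The minimum is 2.

2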